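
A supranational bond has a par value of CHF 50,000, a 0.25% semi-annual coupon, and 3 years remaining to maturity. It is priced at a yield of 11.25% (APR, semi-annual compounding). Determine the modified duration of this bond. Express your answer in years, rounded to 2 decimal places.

2.83 years

Periodic yield y = 0.05625. First find Macaulay duration:
  t   CF        PV=CF/(1+0.05625)^t    t·PV
  1        62.50        59.1716        59.1716
  2        62.50        56.0204       112.0409
  3        62.50        53.0371       159.1113
  4        62.50        50.2126       200.8506
  5        62.50        47.5386       237.6930
  6    50,062.50    36,050.5755   216,303.4528
  Σ                 36,316.5559   217,072.3202
P = 36,316.5559; Macaulay duration = 217,072.3202 / 36,316.5559 = 5.97723 half-year periods = 2.98861 years.
Modified duration = D_Mac / (1 + y) = 2.98861 / 1.05625 = 2.82946 years.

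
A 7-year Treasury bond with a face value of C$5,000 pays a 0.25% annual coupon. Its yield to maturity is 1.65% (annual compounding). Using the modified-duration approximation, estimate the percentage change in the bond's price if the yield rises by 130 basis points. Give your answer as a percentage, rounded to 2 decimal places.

-8.88%

Periodic yield y = 0.0165. Modified duration first:
  t   CF        PV=CF/(1+0.0165)^t    t·PV
  1        12.50        12.2971        12.2971
  2        12.50        12.0975        24.1950
  3        12.50        11.9011        35.7034
  4        12.50        11.7079        46.8318
  5        12.50        11.5179        57.5895
  6        12.50        11.3309        67.9856
  7     5,012.50     4,469.9504    31,289.6529
  Σ                  4,540.8029    31,534.2551
P = 4,540.8029; D_Mac = 6.94464 yrs; D_mod = 6.94464/(1+0.0165) = 6.83192 yrs.
ΔP/P ≈ -D_mod · Δy = -6.83192 × (+0.013) = -0.088815 = -8.8815%.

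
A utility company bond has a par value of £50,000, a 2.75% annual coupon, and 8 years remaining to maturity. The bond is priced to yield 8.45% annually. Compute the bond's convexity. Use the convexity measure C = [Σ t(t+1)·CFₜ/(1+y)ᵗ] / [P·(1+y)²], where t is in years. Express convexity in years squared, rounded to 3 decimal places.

52.223

With y = 0.0845:
  t   CF        PV=CF/(1+0.0845)^t    t·PV        t(t+1)·PV
  1     1,375.00     1,267.8654     1,267.8654       2,535.7308
  2     1,375.00     1,169.0783     2,338.1565       7,014.4696
  3     1,375.00     1,077.9883     3,233.9648      12,935.8591
  4     1,375.00       993.9956     3,975.9825      19,879.9125
  5     1,375.00       916.5474     4,582.7369      27,496.4212
  6     1,375.00       845.1336     5,070.8015      35,495.6105
  7     1,375.00       779.2841     5,454.9886      43,639.9084
  8    51,375.00    26,848.2130   214,785.7037   1,933,071.3336
  Σ                 33,898.1055   240,710.1998   2,082,069.2456
P = 33,898.1055.
Convexity = Σ t(t+1)·PV / [P·(1+y)²] = 2,082,069.2456 / (33,898.1055 × 1.176140) = 52.22286.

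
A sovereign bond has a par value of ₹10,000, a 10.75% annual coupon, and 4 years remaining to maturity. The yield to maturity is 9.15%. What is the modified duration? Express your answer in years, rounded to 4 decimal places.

Periodic yield y = 0.0915. First find Macaulay duration:
  t   CF        PV=CF/(1+0.0915)^t    t·PV
  1     1,075.00       984.8832       984.8832
  2     1,075.00       902.3208     1,804.6417
  3     1,075.00       826.6796     2,480.0389
  4    11,075.00     7,802.7694    31,211.0778
  Σ                 10,516.6531    36,480.6416
P = 10,516.6531; Macaulay duration = 36,480.6416 / 10,516.6531 = 3.46885 years.
Modified duration = D_Mac / (1 + y) = 3.46885 / 1.0915 = 3.17805 years.

3.1781 years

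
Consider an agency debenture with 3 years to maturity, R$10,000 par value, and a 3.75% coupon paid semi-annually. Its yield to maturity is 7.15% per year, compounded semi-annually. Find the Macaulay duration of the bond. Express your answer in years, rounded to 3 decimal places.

2.857 years

Periodic yield y = 0.03575. Discount each cash flow and weight by its period:
  t   CF        PV=CF/(1+0.03575)^t    t·PV
  1       187.50       181.0282       181.0282
  2       187.50       174.7799       349.5597
  3       187.50       168.7471       506.2414
  4       187.50       162.9227       651.6907
  5       187.50       157.2992       786.4961
  6    10,187.50     8,251.5963    49,509.5775
  Σ                  9,096.3734    51,984.5937
Price P = Σ PV = 9,096.3734.
Macaulay duration = Σ(t·PV) / P = 51,984.5937 / 9,096.3734 = 5.71487 half-year periods.
In years: 5.71487 / 2 = 2.85744 years.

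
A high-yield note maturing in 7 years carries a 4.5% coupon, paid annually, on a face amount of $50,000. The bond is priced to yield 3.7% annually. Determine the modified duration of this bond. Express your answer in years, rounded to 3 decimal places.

Periodic yield y = 0.037. First find Macaulay duration:
  t   CF        PV=CF/(1+0.037)^t    t·PV
  1     2,250.00     2,169.7203     2,169.7203
  2     2,250.00     2,092.3051     4,184.6101
  3     2,250.00     2,017.6519     6,052.9558
  4     2,250.00     1,945.6624     7,782.6497
  5     2,250.00     1,876.2415     9,381.2075
  6     2,250.00     1,809.2975    10,855.7849
  7    52,250.00    40,516.7872   283,617.5101
  Σ                 52,427.6659   324,044.4385
P = 52,427.6659; Macaulay duration = 324,044.4385 / 52,427.6659 = 6.18079 years.
Modified duration = D_Mac / (1 + y) = 6.18079 / 1.037 = 5.96026 years.

5.960 years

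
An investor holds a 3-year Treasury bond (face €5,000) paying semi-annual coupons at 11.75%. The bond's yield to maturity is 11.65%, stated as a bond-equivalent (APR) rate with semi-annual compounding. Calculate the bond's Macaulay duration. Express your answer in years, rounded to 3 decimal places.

2.614 years

Periodic yield y = 0.05825. Discount each cash flow and weight by its period:
  t   CF        PV=CF/(1+0.05825)^t    t·PV
  1       293.75       277.5809       277.5809
  2       293.75       262.3018       524.6037
  3       293.75       247.8638       743.5913
  4       293.75       234.2204       936.8817
  5       293.75       221.3281     1,106.6403
  6     5,293.75     3,769.0662    22,614.3972
  Σ                  5,012.3612    26,203.6951
Price P = Σ PV = 5,012.3612.
Macaulay duration = Σ(t·PV) / P = 26,203.6951 / 5,012.3612 = 5.22781 half-year periods.
In years: 5.22781 / 2 = 2.61391 years.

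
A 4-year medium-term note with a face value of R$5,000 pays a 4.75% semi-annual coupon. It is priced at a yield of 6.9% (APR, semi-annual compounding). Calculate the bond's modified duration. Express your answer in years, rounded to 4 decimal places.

Periodic yield y = 0.0345. First find Macaulay duration:
  t   CF        PV=CF/(1+0.0345)^t    t·PV
  1       118.75       114.7898       114.7898
  2       118.75       110.9616       221.9232
  3       118.75       107.2611       321.7832
  4       118.75       103.6840       414.7359
  5       118.75       100.2262       501.1309
  6       118.75        96.8837       581.3021
  7       118.75        93.6527       655.5687
  8     5,118.75     3,902.2938    31,218.3501
  Σ                  4,629.7527    34,029.5837
P = 4,629.7527; Macaulay duration = 34,029.5837 / 4,629.7527 = 7.35019 half-year periods = 3.67510 years.
Modified duration = D_Mac / (1 + y) = 3.67510 / 1.0345 = 3.55253 years.

3.5525 years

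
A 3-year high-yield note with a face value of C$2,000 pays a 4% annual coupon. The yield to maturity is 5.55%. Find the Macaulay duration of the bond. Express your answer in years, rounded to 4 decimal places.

Periodic yield y = 0.0555. Discount each cash flow and weight by its year:
  t   CF        PV=CF/(1+0.0555)^t    t·PV
  1        80.00        75.7935        75.7935
  2        80.00        71.8081       143.6162
  3     2,080.00     1,768.8403     5,306.5209
  Σ                  1,916.4419     5,525.9306
Price P = Σ PV = 1,916.4419.
Macaulay duration = Σ(t·PV) / P = 5,525.9306 / 1,916.4419 = 2.88343 years.

2.8834 years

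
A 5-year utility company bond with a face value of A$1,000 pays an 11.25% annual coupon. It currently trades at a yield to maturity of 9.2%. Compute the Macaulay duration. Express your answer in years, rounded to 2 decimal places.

Periodic yield y = 0.092. Discount each cash flow and weight by its year:
  t   CF        PV=CF/(1+0.092)^t    t·PV
  1       112.50       103.0220       103.0220
  2       112.50        94.3425       188.6849
  3       112.50        86.3942       259.1826
  4       112.50        79.1156       316.4623
  5     1,112.50       716.4516     3,582.2578
  Σ                  1,079.3258     4,449.6096
Price P = Σ PV = 1,079.3258.
Macaulay duration = Σ(t·PV) / P = 4,449.6096 / 1,079.3258 = 4.12258 years.

4.12 years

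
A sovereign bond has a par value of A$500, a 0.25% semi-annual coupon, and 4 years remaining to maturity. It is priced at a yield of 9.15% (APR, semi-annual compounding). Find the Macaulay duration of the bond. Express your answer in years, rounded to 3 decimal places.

3.978 years

Periodic yield y = 0.04575. Discount each cash flow and weight by its period:
  t   CF        PV=CF/(1+0.04575)^t    t·PV
  1        0.625         0.5977         0.5977
  2        0.625         0.5715         1.1430
  3        0.625         0.5465         1.6395
  4        0.625         0.5226         2.0904
  5        0.625         0.4997         2.4987
  6        0.625         0.4779         2.8672
  7        0.625         0.4570         3.1988
  8      500.625       350.0173     2,800.1386
  Σ                    353.6902     2,814.1739
Price P = Σ PV = 353.6902.
Macaulay duration = Σ(t·PV) / P = 2,814.1739 / 353.6902 = 7.95661 half-year periods.
In years: 7.95661 / 2 = 3.97830 years.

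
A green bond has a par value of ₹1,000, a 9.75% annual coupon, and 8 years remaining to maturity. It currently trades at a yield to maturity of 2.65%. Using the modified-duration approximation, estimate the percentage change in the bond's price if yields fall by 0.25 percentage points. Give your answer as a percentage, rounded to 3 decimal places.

Periodic yield y = 0.0265. Modified duration first:
  t   CF        PV=CF/(1+0.0265)^t    t·PV
  1        97.50        94.9830        94.9830
  2        97.50        92.5309       185.0618
  3        97.50        90.1421       270.4264
  4        97.50        87.8150       351.2601
  5        97.50        85.5480       427.7400
  6        97.50        83.3395       500.0370
  7        97.50        81.1880       568.3161
  8     1,097.50       890.2929     7,122.3430
  Σ                  1,505.8394     9,520.1673
P = 1,505.8394; D_Mac = 6.32217 yrs; D_mod = 6.32217/(1+0.0265) = 6.15895 yrs.
ΔP/P ≈ -D_mod · Δy = -6.15895 × (-0.0025) = +0.015397 = +1.5397%.

+1.540%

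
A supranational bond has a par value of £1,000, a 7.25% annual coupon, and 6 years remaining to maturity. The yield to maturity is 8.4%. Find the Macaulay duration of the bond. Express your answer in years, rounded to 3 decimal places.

5.044 years

Periodic yield y = 0.084. Discount each cash flow and weight by its year:
  t   CF        PV=CF/(1+0.084)^t    t·PV
  1        72.50        66.8819        66.8819
  2        72.50        61.6992       123.3984
  3        72.50        56.9181       170.7542
  4        72.50        52.5074       210.0298
  5        72.50        48.4386       242.1930
  6     1,072.50       661.0307     3,966.1840
  Σ                    947.4759     4,779.4413
Price P = Σ PV = 947.4759.
Macaulay duration = Σ(t·PV) / P = 4,779.4413 / 947.4759 = 5.04439 years.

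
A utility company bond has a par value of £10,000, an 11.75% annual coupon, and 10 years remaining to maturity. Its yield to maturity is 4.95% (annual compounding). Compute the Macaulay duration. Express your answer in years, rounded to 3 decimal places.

Periodic yield y = 0.0495. Discount each cash flow and weight by its year:
  t   CF        PV=CF/(1+0.0495)^t    t·PV
  1     1,175.00     1,119.5808     1,119.5808
  2     1,175.00     1,066.7754     2,133.5507
  3     1,175.00     1,016.4606     3,049.3817
  4     1,175.00       968.5189     3,874.0756
  5     1,175.00       922.8384     4,614.1919
  6     1,175.00       879.3124     5,275.8745
  7     1,175.00       837.8394     5,864.8756
  8     1,175.00       798.3224     6,386.5793
  9     1,175.00       760.6693     6,846.0236
  10   11,175.00     6,893.2353    68,932.3529
  Σ                 15,263.5528   108,096.4866
Price P = Σ PV = 15,263.5528.
Macaulay duration = Σ(t·PV) / P = 108,096.4866 / 15,263.5528 = 7.08200 years.

7.082 years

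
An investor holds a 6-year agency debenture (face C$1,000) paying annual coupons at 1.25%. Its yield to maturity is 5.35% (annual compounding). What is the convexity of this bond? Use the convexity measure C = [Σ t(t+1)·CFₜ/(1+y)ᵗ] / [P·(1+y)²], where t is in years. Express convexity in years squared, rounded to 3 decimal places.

With y = 0.0535:
  t   CF        PV=CF/(1+0.0535)^t    t·PV        t(t+1)·PV
  1        12.50        11.8652        11.8652          23.7304
  2        12.50        11.2627        22.5253          67.5760
  3        12.50        10.6907        32.0721         128.2885
  4        12.50        10.1478        40.5912         202.9560
  5        12.50         9.6325        48.1623         288.9739
  6     1,012.50       740.6070     4,443.6418      31,105.4925
  Σ                    794.2058     4,598.8579      31,817.0172
P = 794.2058.
Convexity = Σ t(t+1)·PV / [P·(1+y)²] = 31,817.0172 / (794.2058 × 1.109862) = 36.09585.

36.096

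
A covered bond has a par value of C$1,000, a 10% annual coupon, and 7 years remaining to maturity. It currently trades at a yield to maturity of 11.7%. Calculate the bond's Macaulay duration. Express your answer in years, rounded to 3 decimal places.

5.281 years

Periodic yield y = 0.117. Discount each cash flow and weight by its year:
  t   CF        PV=CF/(1+0.117)^t    t·PV
  1       100.00        89.5255        89.5255
  2       100.00        80.1482       160.2964
  3       100.00        71.7531       215.2592
  4       100.00        64.2373       256.9492
  5       100.00        57.5088       287.5439
  6       100.00        51.4850       308.9102
  7     1,100.00       507.0146     3,549.1023
  Σ                    921.6725     4,867.5866
Price P = Σ PV = 921.6725.
Macaulay duration = Σ(t·PV) / P = 4,867.5866 / 921.6725 = 5.28125 years.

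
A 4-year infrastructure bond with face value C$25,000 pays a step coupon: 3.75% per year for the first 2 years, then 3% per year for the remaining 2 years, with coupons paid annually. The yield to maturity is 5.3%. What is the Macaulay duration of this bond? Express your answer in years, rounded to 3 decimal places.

3.785 years

Periodic yield y = 0.053. Discount each cash flow and weight by its year:
  t   CF        PV=CF/(1+0.053)^t    t·PV
  1       937.50       890.3134       890.3134
  2       937.50       845.5018     1,691.0036
  3       750.00       642.3565     1,927.0696
  4    25,750.00    20,944.1987    83,776.7946
  Σ                 23,322.3704    88,285.1812
Price P = Σ PV = 23,322.3704.
Macaulay duration = Σ(t·PV) / P = 88,285.1812 / 23,322.3704 = 3.78543 years.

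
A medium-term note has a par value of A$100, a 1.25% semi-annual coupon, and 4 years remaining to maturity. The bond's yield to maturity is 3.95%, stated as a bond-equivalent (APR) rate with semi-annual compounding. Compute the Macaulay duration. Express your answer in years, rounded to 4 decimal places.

3.9084 years

Periodic yield y = 0.01975. Discount each cash flow and weight by its period:
  t   CF        PV=CF/(1+0.01975)^t    t·PV
  1        0.625         0.6129         0.6129
  2        0.625         0.6010         1.2021
  3        0.625         0.5894         1.7682
  4        0.625         0.5780         2.3119
  5        0.625         0.5668         2.8339
  6        0.625         0.5558         3.3348
  7        0.625         0.5450         3.8152
  8      100.625        86.0511       688.4084
  Σ                     90.0999       704.2873
Price P = Σ PV = 90.0999.
Macaulay duration = Σ(t·PV) / P = 704.2873 / 90.0999 = 7.81673 half-year periods.
In years: 7.81673 / 2 = 3.90837 years.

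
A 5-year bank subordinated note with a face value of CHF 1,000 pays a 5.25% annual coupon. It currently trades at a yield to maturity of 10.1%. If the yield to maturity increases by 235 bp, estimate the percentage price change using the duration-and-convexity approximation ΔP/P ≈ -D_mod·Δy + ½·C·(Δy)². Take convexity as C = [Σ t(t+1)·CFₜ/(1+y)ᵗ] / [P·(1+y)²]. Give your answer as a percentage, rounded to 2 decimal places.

With y = 0.101:
  t   CF        PV=CF/(1+0.101)^t    t·PV        t(t+1)·PV
  1        52.50        47.6839        47.6839          95.3678
  2        52.50        43.3096        86.6193         259.8579
  3        52.50        39.3366       118.0099         472.0398
  4        52.50        35.7281       142.9124         714.5622
  5     1,052.50       650.5572     3,252.7862      19,516.7170
  Σ                    816.6156     3,648.0118      21,058.5447
P = 816.6156; D_Mac = 4.46723 yrs; D_mod = 4.05743 yrs; C = 21.27336.
Duration effect: -4.05743 × (+0.0235) = -0.095350
Convexity effect: 0.5 × 21.27336 × (0.0235)² = +0.0058741
ΔP/P ≈ -0.095350 + 0.0058741 = -0.089476 = -8.9476%.

-8.95%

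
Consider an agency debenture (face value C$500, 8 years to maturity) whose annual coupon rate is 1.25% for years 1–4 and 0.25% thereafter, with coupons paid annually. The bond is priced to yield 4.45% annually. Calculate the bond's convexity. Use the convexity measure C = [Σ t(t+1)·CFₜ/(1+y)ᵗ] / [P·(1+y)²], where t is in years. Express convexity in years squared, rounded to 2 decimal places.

62.41

With y = 0.0445:
  t   CF        PV=CF/(1+0.0445)^t    t·PV        t(t+1)·PV
  1         6.25         5.9837         5.9837          11.9674
  2         6.25         5.7288        11.4576          34.3728
  3         6.25         5.4847        16.4542          65.8167
  4         6.25         5.2511        21.0042         105.0210
  5         1.25         1.0055         5.0273          30.1640
  6         1.25         0.9626         5.7758          40.4305
  7         1.25         0.9216         6.4513          51.6106
  8       501.25       353.8236     2,830.5890      25,475.3012
  Σ                    379.1616     2,902.7431      25,814.6842
P = 379.1616.
Convexity = Σ t(t+1)·PV / [P·(1+y)²] = 25,814.6842 / (379.1616 × 1.090980) = 62.40588.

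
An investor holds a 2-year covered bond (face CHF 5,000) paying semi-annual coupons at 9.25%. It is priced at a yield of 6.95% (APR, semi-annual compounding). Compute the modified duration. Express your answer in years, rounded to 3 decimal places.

Periodic yield y = 0.03475. First find Macaulay duration:
  t   CF        PV=CF/(1+0.03475)^t    t·PV
  1       231.25       223.4839       223.4839
  2       231.25       215.9787       431.9573
  3       231.25       208.7255       626.1764
  4     5,231.25     4,563.1394    18,252.5575
  Σ                  5,211.3275    19,534.1752
P = 5,211.3275; Macaulay duration = 19,534.1752 / 5,211.3275 = 3.74841 half-year periods = 1.87420 years.
Modified duration = D_Mac / (1 + y) = 1.87420 / 1.03475 = 1.81126 years.

1.811 years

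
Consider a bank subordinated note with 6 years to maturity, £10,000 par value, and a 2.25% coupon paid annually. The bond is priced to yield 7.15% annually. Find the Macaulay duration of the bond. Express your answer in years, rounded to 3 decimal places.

5.624 years

Periodic yield y = 0.0715. Discount each cash flow and weight by its year:
  t   CF        PV=CF/(1+0.0715)^t    t·PV
  1       225.00       209.9860       209.9860
  2       225.00       195.9739       391.9477
  3       225.00       182.8968       548.6903
  4       225.00       170.6923       682.7690
  5       225.00       159.3022       796.5108
  6    10,225.00     6,756.3208    40,537.9250
  Σ                  7,675.1719    43,167.8288
Price P = Σ PV = 7,675.1719.
Macaulay duration = Σ(t·PV) / P = 43,167.8288 / 7,675.1719 = 5.62435 years.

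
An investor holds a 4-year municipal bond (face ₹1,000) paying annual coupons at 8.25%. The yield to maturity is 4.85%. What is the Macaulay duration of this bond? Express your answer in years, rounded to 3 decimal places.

Periodic yield y = 0.0485. Discount each cash flow and weight by its year:
  t   CF        PV=CF/(1+0.0485)^t    t·PV
  1        82.50        78.6838        78.6838
  2        82.50        75.0442       150.0884
  3        82.50        71.5729       214.7187
  4     1,082.50       895.6827     3,582.7306
  Σ                  1,120.9836     4,026.2216
Price P = Σ PV = 1,120.9836.
Macaulay duration = Σ(t·PV) / P = 4,026.2216 / 1,120.9836 = 3.59169 years.

3.592 years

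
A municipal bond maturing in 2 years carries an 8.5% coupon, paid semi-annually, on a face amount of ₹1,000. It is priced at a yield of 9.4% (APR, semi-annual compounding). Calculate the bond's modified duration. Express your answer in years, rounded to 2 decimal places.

Periodic yield y = 0.047. First find Macaulay duration:
  t   CF        PV=CF/(1+0.047)^t    t·PV
  1        42.50        40.5922        40.5922
  2        42.50        38.7700        77.5400
  3        42.50        37.0296       111.0888
  4     1,042.50       867.5397     3,470.1586
  Σ                    983.9314     3,699.3795
P = 983.9314; Macaulay duration = 3,699.3795 / 983.9314 = 3.75979 half-year periods = 1.87990 years.
Modified duration = D_Mac / (1 + y) = 1.87990 / 1.047 = 1.79551 years.

1.80 years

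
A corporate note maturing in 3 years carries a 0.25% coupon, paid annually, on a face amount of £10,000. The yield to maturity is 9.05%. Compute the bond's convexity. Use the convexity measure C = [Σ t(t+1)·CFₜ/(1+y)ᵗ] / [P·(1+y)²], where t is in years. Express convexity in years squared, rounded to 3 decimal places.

With y = 0.0905:
  t   CF        PV=CF/(1+0.0905)^t    t·PV        t(t+1)·PV
  1        25.00        22.9253        22.9253          45.8505
  2        25.00        21.0227        42.0454         126.1363
  3    10,025.00     7,730.4962    23,191.4886      92,765.9545
  Σ                  7,774.4442    23,256.4593      92,937.9413
P = 7,774.4442.
Convexity = Σ t(t+1)·PV / [P·(1+y)²] = 92,937.9413 / (7,774.4442 × 1.189190) = 10.05246.

10.052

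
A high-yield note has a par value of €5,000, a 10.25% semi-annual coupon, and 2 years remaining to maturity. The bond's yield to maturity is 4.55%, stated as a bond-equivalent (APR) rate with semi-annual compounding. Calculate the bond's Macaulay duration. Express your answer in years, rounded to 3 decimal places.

1.866 years

Periodic yield y = 0.02275. Discount each cash flow and weight by its period:
  t   CF        PV=CF/(1+0.02275)^t    t·PV
  1       256.25       250.5500       250.5500
  2       256.25       244.9768       489.9535
  3       256.25       239.5275       718.5825
  4     5,256.25     4,803.9454    19,215.7815
  Σ                  5,538.9996    20,674.8676
Price P = Σ PV = 5,538.9996.
Macaulay duration = Σ(t·PV) / P = 20,674.8676 / 5,538.9996 = 3.73260 half-year periods.
In years: 3.73260 / 2 = 1.86630 years.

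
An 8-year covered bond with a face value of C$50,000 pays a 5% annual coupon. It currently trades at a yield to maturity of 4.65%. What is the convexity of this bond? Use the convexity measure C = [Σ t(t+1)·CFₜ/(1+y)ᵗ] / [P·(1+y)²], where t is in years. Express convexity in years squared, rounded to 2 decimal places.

52.76

With y = 0.0465:
  t   CF        PV=CF/(1+0.0465)^t    t·PV        t(t+1)·PV
  1     2,500.00     2,388.9154     2,388.9154       4,777.8309
  2     2,500.00     2,282.7668     4,565.5336      13,696.6007
  3     2,500.00     2,181.3347     6,544.0041      26,176.0166
  4     2,500.00     2,084.4097     8,337.6387      41,688.1933
  5     2,500.00     1,991.7914     9,958.9568      59,753.7410
  6     2,500.00     1,903.2885    11,419.7307      79,938.1150
  7     2,500.00     1,818.7181    12,731.0264     101,848.2115
  8    52,500.00    36,496.0146   291,968.1170   2,627,713.0533
  Σ                 51,147.2391   347,913.9228   2,955,591.7621
P = 51,147.2391.
Convexity = Σ t(t+1)·PV / [P·(1+y)²] = 2,955,591.7621 / (51,147.2391 × 1.095162) = 52.76474.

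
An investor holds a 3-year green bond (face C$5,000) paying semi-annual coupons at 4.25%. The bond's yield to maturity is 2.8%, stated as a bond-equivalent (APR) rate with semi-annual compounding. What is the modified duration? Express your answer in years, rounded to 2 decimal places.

Periodic yield y = 0.014. First find Macaulay duration:
  t   CF        PV=CF/(1+0.014)^t    t·PV
  1       106.25       104.7830       104.7830
  2       106.25       103.3363       206.6727
  3       106.25       101.9096       305.7288
  4       106.25       100.5026       402.0102
  5       106.25        99.1149       495.5747
  6     5,106.25     4,697.5817    28,185.4903
  Σ                  5,207.2282    29,700.2598
P = 5,207.2282; Macaulay duration = 29,700.2598 / 5,207.2282 = 5.70366 half-year periods = 2.85183 years.
Modified duration = D_Mac / (1 + y) = 2.85183 / 1.014 = 2.81246 years.

2.81 years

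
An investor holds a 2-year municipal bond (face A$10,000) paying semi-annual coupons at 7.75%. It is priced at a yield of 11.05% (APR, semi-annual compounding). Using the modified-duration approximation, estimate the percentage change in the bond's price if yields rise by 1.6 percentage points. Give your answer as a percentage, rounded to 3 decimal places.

Periodic yield y = 0.05525. Modified duration first:
  t   CF        PV=CF/(1+0.05525)^t    t·PV
  1       387.50       367.2116       367.2116
  2       387.50       347.9854       695.9707
  3       387.50       329.7658       989.2974
  4    10,387.50     8,377.0208    33,508.0832
  Σ                  9,421.9835    35,560.5629
P = 9,421.9835; D_Mac = 3.77421 half-year periods = 1.88711 yrs; D_mod = 1.88711/(1+0.05525) = 1.78830 yrs.
ΔP/P ≈ -D_mod · Δy = -1.78830 × (+0.016) = -0.028613 = -2.8613%.

-2.861%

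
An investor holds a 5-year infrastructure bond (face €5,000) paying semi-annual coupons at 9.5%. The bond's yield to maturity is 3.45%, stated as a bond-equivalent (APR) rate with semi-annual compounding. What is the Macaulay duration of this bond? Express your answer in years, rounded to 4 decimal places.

4.2126 years

Periodic yield y = 0.01725. Discount each cash flow and weight by its period:
  t   CF        PV=CF/(1+0.01725)^t    t·PV
  1       237.50       233.4726       233.4726
  2       237.50       229.5135       459.0270
  3       237.50       225.6215       676.8646
  4       237.50       221.7955       887.1822
  5       237.50       218.0345     1,090.1723
  6       237.50       214.3371     1,286.0228
  7       237.50       210.7025     1,474.9176
  8       237.50       207.1295     1,657.0363
  9       237.50       203.6171     1,832.5542
  10    5,237.50     4,414.1496    44,141.4963
  Σ                  6,378.3736    53,738.7458
Price P = Σ PV = 6,378.3736.
Macaulay duration = Σ(t·PV) / P = 53,738.7458 / 6,378.3736 = 8.42515 half-year periods.
In years: 8.42515 / 2 = 4.21257 years.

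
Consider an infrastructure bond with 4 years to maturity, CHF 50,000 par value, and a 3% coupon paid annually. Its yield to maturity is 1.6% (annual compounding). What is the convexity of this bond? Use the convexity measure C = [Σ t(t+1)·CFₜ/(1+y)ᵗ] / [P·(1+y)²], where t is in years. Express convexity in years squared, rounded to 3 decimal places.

With y = 0.016:
  t   CF        PV=CF/(1+0.016)^t    t·PV        t(t+1)·PV
  1     1,500.00     1,476.3780     1,476.3780       2,952.7559
  2     1,500.00     1,453.1279     2,906.2558       8,718.7674
  3     1,500.00     1,430.2440     4,290.7320      17,162.9280
  4    51,500.00    48,331.7363   193,326.9452     966,634.7259
  Σ                 52,691.4862   202,000.3110     995,469.1773
P = 52,691.4862.
Convexity = Σ t(t+1)·PV / [P·(1+y)²] = 995,469.1773 / (52,691.4862 × 1.032256) = 18.30206.

18.302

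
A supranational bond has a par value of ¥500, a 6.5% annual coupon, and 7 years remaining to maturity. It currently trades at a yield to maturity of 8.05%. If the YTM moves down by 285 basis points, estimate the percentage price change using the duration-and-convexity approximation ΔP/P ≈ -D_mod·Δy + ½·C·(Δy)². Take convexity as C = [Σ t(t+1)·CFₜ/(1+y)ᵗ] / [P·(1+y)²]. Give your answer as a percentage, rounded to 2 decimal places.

+16.76%

With y = 0.0805:
  t   CF        PV=CF/(1+0.0805)^t    t·PV        t(t+1)·PV
  1        32.50        30.0787        30.0787          60.1573
  2        32.50        27.8377        55.6755         167.0264
  3        32.50        25.7637        77.2912         309.1650
  4        32.50        23.8443        95.3771         476.8857
  5        32.50        22.0678       110.3391         662.0347
  6        32.50        20.4237       122.5423         857.7960
  7       532.50       309.7036     2,167.9250      17,343.4000
  Σ                    459.7195     2,659.2289      19,876.4651
P = 459.7195; D_Mac = 5.78446 yrs; D_mod = 5.35350 yrs; C = 37.03366.
Duration effect: -5.35350 × (-0.0285) = +0.152575
Convexity effect: 0.5 × 37.03366 × (-0.0285)² = +0.0150403
ΔP/P ≈ +0.152575 + 0.0150403 = +0.167615 = +16.7615%.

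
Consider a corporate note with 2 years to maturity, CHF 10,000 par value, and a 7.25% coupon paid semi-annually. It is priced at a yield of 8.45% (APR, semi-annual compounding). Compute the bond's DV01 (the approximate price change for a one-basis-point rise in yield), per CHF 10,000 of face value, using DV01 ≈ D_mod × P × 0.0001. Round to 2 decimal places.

CHF 1.78

Periodic yield y = 0.04225.
  t   CF        PV=CF/(1+0.04225)^t    t·PV
  1       362.50       347.8052       347.8052
  2       362.50       333.7061       667.4123
  3       362.50       320.1786       960.5358
  4    10,362.50     8,781.6663    35,126.6651
  Σ                  9,783.3562    37,102.4184
P = 9,783.3562; D_Mac = 3.79240 half-year periods = 1.89620 yrs; D_mod = 1.81933 yrs.
DV01 ≈ 1.81933 × 9,783.3562 × 0.0001 = 1.779919.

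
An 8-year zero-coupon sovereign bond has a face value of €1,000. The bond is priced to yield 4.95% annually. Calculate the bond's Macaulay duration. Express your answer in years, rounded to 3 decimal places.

A zero-coupon bond has a single cash flow at maturity, so its Macaulay duration equals its maturity: 8 years.

8.000 years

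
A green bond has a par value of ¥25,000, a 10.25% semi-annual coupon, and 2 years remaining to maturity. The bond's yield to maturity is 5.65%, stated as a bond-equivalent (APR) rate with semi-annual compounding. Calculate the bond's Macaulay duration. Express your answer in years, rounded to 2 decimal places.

Periodic yield y = 0.02825. Discount each cash flow and weight by its period:
  t   CF        PV=CF/(1+0.02825)^t    t·PV
  1     1,281.25     1,246.0491     1,246.0491
  2     1,281.25     1,211.8153     2,423.6307
  3     1,281.25     1,178.5221     3,535.5662
  4    26,281.25    23,509.9196    94,039.6786
  Σ                 27,146.3062   101,244.9246
Price P = Σ PV = 27,146.3062.
Macaulay duration = Σ(t·PV) / P = 101,244.9246 / 27,146.3062 = 3.72960 half-year periods.
In years: 3.72960 / 2 = 1.86480 years.

1.86 years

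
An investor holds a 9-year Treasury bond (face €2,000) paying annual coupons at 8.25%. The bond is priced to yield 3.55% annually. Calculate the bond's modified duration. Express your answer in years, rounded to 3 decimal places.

Periodic yield y = 0.0355. First find Macaulay duration:
  t   CF        PV=CF/(1+0.0355)^t    t·PV
  1       165.00       159.3433       159.3433
  2       165.00       153.8806       307.7611
  3       165.00       148.6051       445.8152
  4       165.00       143.5105       574.0418
  5       165.00       138.5905       692.9524
  6       165.00       133.8392       803.0352
  7       165.00       129.2508       904.7556
  8       165.00       124.8197       998.5576
  9     2,165.00     1,581.6376    14,234.7381
  Σ                  2,713.4771    19,121.0003
P = 2,713.4771; Macaulay duration = 19,121.0003 / 2,713.4771 = 7.04668 years.
Modified duration = D_Mac / (1 + y) = 7.04668 / 1.0355 = 6.80510 years.

6.805 years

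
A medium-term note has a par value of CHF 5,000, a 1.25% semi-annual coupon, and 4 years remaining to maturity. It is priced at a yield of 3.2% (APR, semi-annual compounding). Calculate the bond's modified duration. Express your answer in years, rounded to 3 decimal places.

3.848 years

Periodic yield y = 0.016. First find Macaulay duration:
  t   CF        PV=CF/(1+0.016)^t    t·PV
  1        31.25        30.7579        30.7579
  2        31.25        30.2735        60.5470
  3        31.25        29.7968        89.3903
  4        31.25        29.3275       117.3100
  5        31.25        28.8657       144.3283
  6        31.25        28.4111       170.4665
  7        31.25        27.9637       195.7456
  8     5,031.25     4,431.2498    35,449.9985
  Σ                  4,636.6458    36,258.5441
P = 4,636.6458; Macaulay duration = 36,258.5441 / 4,636.6458 = 7.81999 half-year periods = 3.91000 years.
Modified duration = D_Mac / (1 + y) = 3.91000 / 1.016 = 3.84842 years.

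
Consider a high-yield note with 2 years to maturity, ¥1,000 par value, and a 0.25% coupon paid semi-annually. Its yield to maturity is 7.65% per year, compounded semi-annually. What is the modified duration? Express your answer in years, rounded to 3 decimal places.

Periodic yield y = 0.03825. First find Macaulay duration:
  t   CF        PV=CF/(1+0.03825)^t    t·PV
  1         1.25         1.2039         1.2039
  2         1.25         1.1596         2.3192
  3         1.25         1.1169         3.3506
  4     1,001.25       861.6577     3,446.6308
  Σ                    865.1381     3,453.5045
P = 865.1381; Macaulay duration = 3,453.5045 / 865.1381 = 3.99185 half-year periods = 1.99593 years.
Modified duration = D_Mac / (1 + y) = 1.99593 / 1.03825 = 1.92240 years.

1.922 years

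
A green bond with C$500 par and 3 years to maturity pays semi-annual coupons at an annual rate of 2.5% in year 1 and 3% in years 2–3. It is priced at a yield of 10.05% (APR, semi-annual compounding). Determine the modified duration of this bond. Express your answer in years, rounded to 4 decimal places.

Periodic yield y = 0.05025. First find Macaulay duration:
  t   CF        PV=CF/(1+0.05025)^t    t·PV
  1         6.25         5.9510         5.9510
  2         6.25         5.6662        11.3325
  3         7.50         6.4742        19.4225
  4         7.50         6.1644        24.6576
  5         7.50         5.8695        29.3473
  6       507.50       378.1638     2,268.9825
  Σ                    408.2890     2,359.6933
P = 408.2890; Macaulay duration = 2,359.6933 / 408.2890 = 5.77947 half-year periods = 2.88973 years.
Modified duration = D_Mac / (1 + y) = 2.88973 / 1.05025 = 2.75147 years.

2.7515 years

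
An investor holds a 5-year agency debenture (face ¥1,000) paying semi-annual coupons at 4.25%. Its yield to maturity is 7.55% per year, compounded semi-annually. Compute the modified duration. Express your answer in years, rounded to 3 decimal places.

4.351 years

Periodic yield y = 0.03775. First find Macaulay duration:
  t   CF        PV=CF/(1+0.03775)^t    t·PV
  1        21.25        20.4770        20.4770
  2        21.25        19.7321        39.4642
  3        21.25        19.0143        57.0429
  4        21.25        18.3226        73.2905
  5        21.25        17.6561        88.2806
  6        21.25        17.0138       102.0831
  7        21.25        16.3949       114.7646
  8        21.25        15.7985       126.3883
  9        21.25        15.2238       137.0146
  10    1,021.25       705.0252     7,050.2521
  Σ                    864.6585     7,809.0580
P = 864.6585; Macaulay duration = 7,809.0580 / 864.6585 = 9.03138 half-year periods = 4.51569 years.
Modified duration = D_Mac / (1 + y) = 4.51569 / 1.03775 = 4.35142 years.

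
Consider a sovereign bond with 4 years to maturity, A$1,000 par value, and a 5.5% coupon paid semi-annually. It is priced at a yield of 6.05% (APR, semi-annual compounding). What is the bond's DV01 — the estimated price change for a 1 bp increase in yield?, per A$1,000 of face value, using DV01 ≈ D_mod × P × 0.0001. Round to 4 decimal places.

Periodic yield y = 0.03025.
  t   CF        PV=CF/(1+0.03025)^t    t·PV
  1        27.50        26.6926        26.6926
  2        27.50        25.9088        51.8176
  3        27.50        25.1481        75.4442
  4        27.50        24.4097        97.6387
  5        27.50        23.6930       118.4649
  6        27.50        22.9973       137.9838
  7        27.50        22.3221       156.2544
  8     1,027.50       809.5447     6,476.3578
  Σ                    980.7162     7,140.6541
P = 980.7162; D_Mac = 7.28106 half-year periods = 3.64053 yrs; D_mod = 3.53364 yrs.
DV01 ≈ 3.53364 × 980.7162 × 0.0001 = 0.346550.

A$0.3465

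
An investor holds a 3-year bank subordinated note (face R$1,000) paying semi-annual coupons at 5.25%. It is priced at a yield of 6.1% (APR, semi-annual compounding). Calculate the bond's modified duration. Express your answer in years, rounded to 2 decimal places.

2.73 years

Periodic yield y = 0.0305. First find Macaulay duration:
  t   CF        PV=CF/(1+0.0305)^t    t·PV
  1        26.25        25.4731        25.4731
  2        26.25        24.7191        49.4383
  3        26.25        23.9875        71.9626
  4        26.25        23.2776        93.1102
  5        26.25        22.5886       112.9430
  6     1,026.25       856.9692     5,141.8150
  Σ                    977.0150     5,494.7421
P = 977.0150; Macaulay duration = 5,494.7421 / 977.0150 = 5.62401 half-year periods = 2.81200 years.
Modified duration = D_Mac / (1 + y) = 2.81200 / 1.0305 = 2.72878 years.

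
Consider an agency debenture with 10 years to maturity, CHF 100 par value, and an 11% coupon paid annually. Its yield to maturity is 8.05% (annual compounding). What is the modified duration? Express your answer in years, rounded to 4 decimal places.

Periodic yield y = 0.0805. First find Macaulay duration:
  t   CF        PV=CF/(1+0.0805)^t    t·PV
  1        11.00        10.1805        10.1805
  2        11.00         9.4220        18.8440
  3        11.00         8.7200        26.1601
  4        11.00         8.0704        32.2815
  5        11.00         7.4691        37.3455
  6        11.00         6.9126        41.4759
  7        11.00         6.3976        44.7834
  8        11.00         5.9210        47.3679
  9        11.00         5.4799        49.3188
  10      111.00        51.1771       511.7705
  Σ                    119.7502       819.5281
P = 119.7502; Macaulay duration = 819.5281 / 119.7502 = 6.84365 years.
Modified duration = D_Mac / (1 + y) = 6.84365 / 1.0805 = 6.33378 years.

6.3338 years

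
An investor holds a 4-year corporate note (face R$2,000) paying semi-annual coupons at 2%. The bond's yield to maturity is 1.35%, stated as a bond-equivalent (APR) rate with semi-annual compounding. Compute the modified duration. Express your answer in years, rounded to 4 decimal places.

Periodic yield y = 0.00675. First find Macaulay duration:
  t   CF        PV=CF/(1+0.00675)^t    t·PV
  1        20.00        19.8659        19.8659
  2        20.00        19.7327        39.4654
  3        20.00        19.6004        58.8012
  4        20.00        19.4690        77.8760
  5        20.00        19.3385        96.6923
  6        20.00        19.2088       115.2528
  7        20.00        19.0800       133.5600
  8     2,020.00     1,914.1601    15,313.2809
  Σ                  2,050.4554    15,854.7946
P = 2,050.4554; Macaulay duration = 15,854.7946 / 2,050.4554 = 7.73233 half-year periods = 3.86616 years.
Modified duration = D_Mac / (1 + y) = 3.86616 / 1.00675 = 3.84024 years.

3.8402 years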